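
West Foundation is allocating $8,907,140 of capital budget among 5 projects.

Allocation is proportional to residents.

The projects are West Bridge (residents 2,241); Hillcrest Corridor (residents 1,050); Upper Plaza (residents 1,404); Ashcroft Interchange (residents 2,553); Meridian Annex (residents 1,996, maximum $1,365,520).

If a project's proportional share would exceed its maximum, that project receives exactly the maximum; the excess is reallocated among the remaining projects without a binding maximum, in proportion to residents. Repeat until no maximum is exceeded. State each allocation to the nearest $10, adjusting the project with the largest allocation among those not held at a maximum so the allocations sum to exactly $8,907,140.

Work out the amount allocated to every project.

West Bridge: $2,331,780; Hillcrest Corridor: $1,092,540; Upper Plaza: $1,460,880; Ashcroft Interchange: $2,656,420; Meridian Annex: $1,365,520

Sum of residents: 9,244.
Unconstrained shares: West Bridge 2,159,335.87; Hillcrest Corridor 1,011,737.02; Upper Plaza 1,352,836.93; Ashcroft Interchange 2,459,966.29; Meridian Annex 1,923,263.89.
Capped: Meridian Annex ($1,365,520); residual $7,541,620 reallocated over remaining residents 7,248.
Redistributed shares: West Bridge 2,331,784.00 → $2,331,780; Hillcrest Corridor 1,092,536.01 → $1,092,540; Upper Plaza 1,460,876.72 → $1,460,880; Ashcroft Interchange 2,656,423.27 → $2,656,420.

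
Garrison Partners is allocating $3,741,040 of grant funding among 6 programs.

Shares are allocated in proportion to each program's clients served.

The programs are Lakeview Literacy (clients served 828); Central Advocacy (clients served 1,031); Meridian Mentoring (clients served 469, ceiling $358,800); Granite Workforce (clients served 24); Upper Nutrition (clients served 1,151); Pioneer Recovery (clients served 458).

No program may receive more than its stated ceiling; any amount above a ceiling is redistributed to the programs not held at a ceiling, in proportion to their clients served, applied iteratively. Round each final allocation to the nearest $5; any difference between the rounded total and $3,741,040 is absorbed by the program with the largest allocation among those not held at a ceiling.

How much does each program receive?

Lakeview Literacy: $801,975 | Central Advocacy: $998,595 | Meridian Mentoring: $358,800 | Granite Workforce: $23,245 | Upper Nutrition: $1,114,820 | Pioneer Recovery: $443,605

Sum of clients served: 3,961.
Unconstrained shares: Lakeview Literacy 782,019.97; Central Advocacy 973,747.09; Meridian Mentoring 442,955.76; Granite Workforce 22,667.25; Upper Nutrition 1,087,083.32; Pioneer Recovery 432,566.60.
Capped: Meridian Mentoring ($358,800); balance $3,382,240 reallocated over remaining clients served 3,492.
Shares after redistribution: Lakeview Literacy 801,974.43 → $801,975; Central Advocacy 998,593.77 → $998,595; Granite Workforce 23,245.64 → $23,245; Upper Nutrition 1,114,821.95 → $1,114,820; Pioneer Recovery 443,604.22 → $443,605.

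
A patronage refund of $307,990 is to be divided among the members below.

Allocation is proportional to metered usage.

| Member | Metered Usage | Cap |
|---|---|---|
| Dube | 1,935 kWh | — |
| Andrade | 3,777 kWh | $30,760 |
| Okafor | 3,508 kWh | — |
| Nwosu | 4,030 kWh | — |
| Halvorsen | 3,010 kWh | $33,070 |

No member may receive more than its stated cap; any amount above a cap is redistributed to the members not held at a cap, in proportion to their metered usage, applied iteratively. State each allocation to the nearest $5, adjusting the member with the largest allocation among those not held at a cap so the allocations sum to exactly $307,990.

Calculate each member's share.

Dube: $49,875; Andrade: $30,760; Okafor: $90,415; Nwosu: $103,870; Halvorsen: $33,070

Metered usage total: 16,260.
Pro-rata shares before constraints: Dube 36,651.95; Andrade 71,542.33; Okafor 66,447.04; Nwosu 76,334.54; Halvorsen 57,014.14.
Held at cap: Andrade ($30,760), Halvorsen ($33,070); residual $244,160 reallocated over remaining metered usage 9,473.
Redistributed shares: Dube 49,873.28 → $49,875; Okafor 90,416.27 → $90,415; Nwosu 103,870.45 → $103,870.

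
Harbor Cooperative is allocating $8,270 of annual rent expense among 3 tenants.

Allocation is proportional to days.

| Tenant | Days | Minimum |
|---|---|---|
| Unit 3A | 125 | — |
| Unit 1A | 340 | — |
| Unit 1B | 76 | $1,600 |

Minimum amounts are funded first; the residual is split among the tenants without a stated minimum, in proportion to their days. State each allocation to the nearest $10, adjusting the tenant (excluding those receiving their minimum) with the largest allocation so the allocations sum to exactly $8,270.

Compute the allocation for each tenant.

Unit 3A: $1,790 · Unit 1A: $4,880 · Unit 1B: $1,600

Fund the minimums — Unit 1B $1,600. Residual $6,670.
Residual split over remaining days 465: Unit 3A 1,793.01 → $1,790; Unit 1A 4,876.99 → $4,880.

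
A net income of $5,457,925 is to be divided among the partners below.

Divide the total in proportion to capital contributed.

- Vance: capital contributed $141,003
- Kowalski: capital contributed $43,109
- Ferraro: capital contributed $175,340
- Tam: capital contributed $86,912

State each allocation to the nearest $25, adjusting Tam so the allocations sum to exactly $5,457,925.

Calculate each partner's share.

Vance: $1,724,125 | Kowalski: $527,125 | Ferraro: $2,143,975 | Tam: $1,062,700

Total capital contributed = 446,364.
Unrounded shares: Vance 141,003/446,364 × $5,457,925 = 1,724,117.09; Kowalski 43,109/446,364 × $5,457,925 = 527,116.19; Ferraro 175,340/446,364 × $5,457,925 = 2,143,973.46; Tam 86,912/446,364 × $5,457,925 = 1,062,718.27.
Rounded to nearest $25: Vance $1,724,125; Kowalski $527,125; Ferraro $2,143,975; Tam $1,062,725. Sum = $5,457,950.
Difference $5,457,925 − $5,457,950 = −$25 applied to Tam: Tam becomes $1,062,700.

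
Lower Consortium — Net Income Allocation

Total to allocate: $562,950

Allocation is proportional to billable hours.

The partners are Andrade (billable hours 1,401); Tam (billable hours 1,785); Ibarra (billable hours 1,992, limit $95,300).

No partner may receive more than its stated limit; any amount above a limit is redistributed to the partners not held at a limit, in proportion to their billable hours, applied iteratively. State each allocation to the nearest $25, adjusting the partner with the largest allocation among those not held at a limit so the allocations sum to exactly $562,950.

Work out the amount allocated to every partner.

Billable hours total: 5,178.
Proportional shares (ignoring caps): Andrade 152,316.14; Tam 194,064.46; Ibarra 216,569.41.
Cap binds for Ibarra ($95,300); balance $467,650 reallocated over remaining billable hours 3,186.
Shares after redistribution: Andrade 205,642.70 → $205,650; Tam 262,007.30 → $262,000.

Andrade: $205,650; Tam: $262,000; Ibarra: $95,300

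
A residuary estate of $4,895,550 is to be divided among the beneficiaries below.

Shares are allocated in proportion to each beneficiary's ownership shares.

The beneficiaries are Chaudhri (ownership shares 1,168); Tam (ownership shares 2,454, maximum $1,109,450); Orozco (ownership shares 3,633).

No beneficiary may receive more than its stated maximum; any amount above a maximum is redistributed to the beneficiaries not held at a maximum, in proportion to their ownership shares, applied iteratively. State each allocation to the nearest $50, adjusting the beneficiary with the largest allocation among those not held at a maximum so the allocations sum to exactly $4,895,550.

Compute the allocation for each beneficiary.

Chaudhri: $921,100; Tam: $1,109,450; Orozco: $2,865,000

Sum of ownership shares: 7,255.
Unconstrained shares: Chaudhri 788,146.44; Tam 1,655,917.26; Orozco 2,451,486.31.
Held at cap: Tam ($1,109,450); remaining pool $3,786,100 reallocated over remaining ownership shares 4,801.
Shares after redistribution: Chaudhri 921,092.44 → $921,100; Orozco 2,865,007.56 → $2,865,000.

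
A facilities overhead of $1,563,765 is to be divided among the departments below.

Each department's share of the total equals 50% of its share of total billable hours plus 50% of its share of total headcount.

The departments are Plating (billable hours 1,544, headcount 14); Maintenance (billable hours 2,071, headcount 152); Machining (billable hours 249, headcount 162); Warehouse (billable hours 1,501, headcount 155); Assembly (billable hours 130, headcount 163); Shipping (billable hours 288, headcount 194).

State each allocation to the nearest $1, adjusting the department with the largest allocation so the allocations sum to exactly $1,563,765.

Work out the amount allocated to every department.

Billable hours total 5,783; headcount total 840.
Combined weights (50% billable hours + 50% headcount): Plating 0.1418; Maintenance 0.2695; Machining 0.1180; Warehouse 0.2220; Assembly 0.1083; Shipping 0.1404.
Unrounded shares: Plating 221,785.76; Maintenance 421,490.18; Machining 184,457.32; Warehouse 347,216.56; Assembly 169,298.91; Shipping 219,516.27.
After rounding ($1): Plating $221,786; Maintenance $421,490; Machining $184,457; Warehouse $347,217; Assembly $169,299; Shipping $219,516. Sum = $1,563,765.
No rounding difference to absorb.

Plating: $221,786 · Maintenance: $421,490 · Machining: $184,457 · Warehouse: $347,217 · Assembly: $169,299 · Shipping: $219,516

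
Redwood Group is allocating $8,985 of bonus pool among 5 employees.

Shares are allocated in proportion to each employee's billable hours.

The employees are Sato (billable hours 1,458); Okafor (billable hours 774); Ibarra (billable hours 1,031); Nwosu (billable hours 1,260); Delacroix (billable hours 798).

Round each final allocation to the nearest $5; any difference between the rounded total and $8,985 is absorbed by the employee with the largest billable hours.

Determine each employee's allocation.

Combined billable hours = 5,321.
Proportional shares: Sato 1,458/5,321 × $8,985 = 2,461.97; Okafor 774/5,321 × $8,985 = 1,306.97; Ibarra 1,031/5,321 × $8,985 = 1,740.94; Nwosu 1,260/5,321 × $8,985 = 2,127.63; Delacroix 798/5,321 × $8,985 = 1,347.497.
Rounded to nearest $5: Sato $2,460; Okafor $1,305; Ibarra $1,740; Nwosu $2,130; Delacroix $1,345. Sum = $8,980.
Difference $8,985 − $8,980 = +$5 applied to largest billable hours (Sato): Sato becomes $2,465.

Sato: $2,465 · Okafor: $1,305 · Ibarra: $1,740 · Nwosu: $2,130 · Delacroix: $1,345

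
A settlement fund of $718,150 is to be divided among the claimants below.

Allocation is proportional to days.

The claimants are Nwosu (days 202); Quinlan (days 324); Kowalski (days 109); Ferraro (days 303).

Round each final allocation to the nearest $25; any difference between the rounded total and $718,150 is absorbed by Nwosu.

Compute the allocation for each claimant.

Days total: 938.
Unrounded shares: Nwosu 202/938 × $718,150 = 154,654.90; Quinlan 324/938 × $718,150 = 248,060.34; Kowalski 109/938 × $718,150 = 83,452.40; Ferraro 303/938 × $718,150 = 231,982.36.
Rounded to nearest $25: Nwosu $154,650; Quinlan $248,050; Kowalski $83,450; Ferraro $231,975. Sum = $718,125.
Difference $718,150 − $718,125 = +$25 applied to Nwosu: Nwosu becomes $154,675.

Nwosu: $154,675; Quinlan: $248,050; Kowalski: $83,450; Ferraro: $231,975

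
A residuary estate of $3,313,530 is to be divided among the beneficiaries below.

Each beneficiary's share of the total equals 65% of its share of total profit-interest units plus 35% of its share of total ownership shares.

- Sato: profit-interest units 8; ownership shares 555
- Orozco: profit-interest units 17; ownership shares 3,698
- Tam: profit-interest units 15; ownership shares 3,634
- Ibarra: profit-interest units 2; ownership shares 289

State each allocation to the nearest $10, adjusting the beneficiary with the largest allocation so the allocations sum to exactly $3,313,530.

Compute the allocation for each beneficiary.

Sato: $488,970 · Orozco: $1,396,320 · Tam: $1,284,680 · Ibarra: $143,560

Profit-interest units total 42; ownership shares total 8,176.
Combined weights (65% profit-interest units + 35% ownership shares): Sato 0.1476; Orozco 0.4214; Tam 0.3877; Ibarra 0.0433.
Pro-rata amounts: Sato 488,971.28; Orozco 1,396,321.65; Tam 1,284,681.84; Ibarra 143,555.23.
Rounded to nearest $10: Sato $488,970; Orozco $1,396,320; Tam $1,284,680; Ibarra $143,560. Sum = $3,313,530.
Sum already equals the total — no adjustment.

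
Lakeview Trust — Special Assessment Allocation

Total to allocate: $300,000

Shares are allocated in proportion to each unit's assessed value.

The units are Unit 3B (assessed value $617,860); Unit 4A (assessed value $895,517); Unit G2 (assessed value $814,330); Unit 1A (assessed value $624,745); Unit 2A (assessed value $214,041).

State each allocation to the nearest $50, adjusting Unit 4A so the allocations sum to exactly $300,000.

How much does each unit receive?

Unit 3B: $58,550 | Unit 4A: $84,800 | Unit G2: $77,150 | Unit 1A: $59,200 | Unit 2A: $20,300

Total assessed value = 3,166,493.
Proportional shares: Unit 3B 617,860/3,166,493 × $300,000 = 58,537.32; Unit 4A 895,517/3,166,493 × $300,000 = 84,843.11; Unit G2 814,330/3,166,493 × $300,000 = 77,151.28; Unit 1A 624,745/3,166,493 × $300,000 = 59,189.61; Unit 2A 214,041/3,166,493 × $300,000 = 20,278.68.
At nearest $50: Unit 3B $58,550; Unit 4A $84,850; Unit G2 $77,150; Unit 1A $59,200; Unit 2A $20,300. Sum = $300,050.
Difference $300,000 − $300,050 = −$50 applied to Unit 4A: Unit 4A becomes $84,800.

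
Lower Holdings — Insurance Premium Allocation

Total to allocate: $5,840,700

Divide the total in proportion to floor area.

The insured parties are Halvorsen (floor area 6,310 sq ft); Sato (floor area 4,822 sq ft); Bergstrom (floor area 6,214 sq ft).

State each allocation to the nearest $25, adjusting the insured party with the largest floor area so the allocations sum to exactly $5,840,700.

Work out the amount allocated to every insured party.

Halvorsen: $2,124,700 · Sato: $1,623,650 · Bergstrom: $2,092,350

Sum of floor area: 17,346.
Pro-rata amounts: Halvorsen 6,310/17,346 × $5,840,700 = 2,124,686.79; Sato 4,822/17,346 × $5,840,700 = 1,623,651.30; Bergstrom 6,214/17,346 × $5,840,700 = 2,092,361.92.
At nearest $25: Halvorsen $2,124,675; Sato $1,623,650; Bergstrom $2,092,350. Sum = $5,840,675.
Difference $5,840,700 − $5,840,675 = +$25 applied to largest floor area (Halvorsen): Halvorsen becomes $2,124,700.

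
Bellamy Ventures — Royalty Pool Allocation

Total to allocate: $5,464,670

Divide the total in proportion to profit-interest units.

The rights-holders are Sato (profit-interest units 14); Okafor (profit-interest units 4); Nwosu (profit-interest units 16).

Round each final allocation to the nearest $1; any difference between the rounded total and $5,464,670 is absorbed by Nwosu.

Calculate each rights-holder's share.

Sum of profit-interest units: 34.
Pro-rata amounts: Sato 14/34 × $5,464,670 = 2,250,158.24; Okafor 4/34 × $5,464,670 = 642,902.35; Nwosu 16/34 × $5,464,670 = 2,571,609.41.
Rounded to nearest $1: Sato $2,250,158; Okafor $642,902; Nwosu $2,571,609. Sum = $5,464,669.
Difference $5,464,670 − $5,464,669 = +$1 applied to Nwosu: Nwosu becomes $2,571,610.

Sato: $2,250,158; Okafor: $642,902; Nwosu: $2,571,610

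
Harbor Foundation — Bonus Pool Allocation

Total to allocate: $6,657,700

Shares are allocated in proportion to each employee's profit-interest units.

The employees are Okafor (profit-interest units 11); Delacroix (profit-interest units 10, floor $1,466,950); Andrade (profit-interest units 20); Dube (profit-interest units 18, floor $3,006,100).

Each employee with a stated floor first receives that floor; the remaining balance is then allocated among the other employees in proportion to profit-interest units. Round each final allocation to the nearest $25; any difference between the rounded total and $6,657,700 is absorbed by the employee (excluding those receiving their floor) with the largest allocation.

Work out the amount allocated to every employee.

Fund the minimums — Delacroix $1,466,950; Dube $3,006,100. Remaining pool $2,184,650.
Remaining pool split over remaining profit-interest units 31: Okafor 775,198.39 → $775,200; Andrade 1,409,451.61 → $1,409,450.

Okafor: $775,200 | Delacroix: $1,466,950 | Andrade: $1,409,450 | Dube: $3,006,100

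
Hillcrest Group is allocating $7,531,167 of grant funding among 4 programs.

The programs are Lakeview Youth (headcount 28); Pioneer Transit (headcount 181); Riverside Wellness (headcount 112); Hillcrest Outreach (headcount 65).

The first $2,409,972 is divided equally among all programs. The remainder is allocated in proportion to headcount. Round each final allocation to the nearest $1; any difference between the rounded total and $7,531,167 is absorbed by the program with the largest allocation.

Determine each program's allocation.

Equal tier: $2,409,972 ÷ 4 = $602,493 apiece.
Remainder $5,121,195 by headcount (total 386): Lakeview Youth 371,485.65 → $371,486; Pioneer Transit 2,401,389.37 → $2,401,389; Riverside Wellness 1,485,942.59 → $1,485,943; Hillcrest Outreach 862,377.40 → $862,377.
Totals: Lakeview Youth $602,493 + $371,486 = $973,979; Pioneer Transit $602,493 + $2,401,389 = $3,003,882; Riverside Wellness $602,493 + $1,485,943 = $2,088,436; Hillcrest Outreach $602,493 + $862,377 = $1,464,870.

Lakeview Youth: $973,979 | Pioneer Transit: $3,003,882 | Riverside Wellness: $2,088,436 | Hillcrest Outreach: $1,464,870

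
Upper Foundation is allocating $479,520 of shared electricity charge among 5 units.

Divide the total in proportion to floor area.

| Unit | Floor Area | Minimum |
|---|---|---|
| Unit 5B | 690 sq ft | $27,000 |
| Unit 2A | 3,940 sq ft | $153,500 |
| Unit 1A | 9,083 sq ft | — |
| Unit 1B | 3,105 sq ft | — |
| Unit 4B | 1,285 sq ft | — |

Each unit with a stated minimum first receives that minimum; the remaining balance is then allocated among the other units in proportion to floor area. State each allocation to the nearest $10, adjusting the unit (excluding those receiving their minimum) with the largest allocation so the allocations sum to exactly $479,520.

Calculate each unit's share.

Minimums first: Unit 5B $27,000; Unit 2A $153,500. Balance $299,020.
Balance split over remaining floor area 13,473: Unit 1A 201,588.26 → $201,590; Unit 1B 68,912.42 → $68,910; Unit 4B 28,519.31 → $28,520.

Unit 5B: $27,000 | Unit 2A: $153,500 | Unit 1A: $201,590 | Unit 1B: $68,910 | Unit 4B: $28,520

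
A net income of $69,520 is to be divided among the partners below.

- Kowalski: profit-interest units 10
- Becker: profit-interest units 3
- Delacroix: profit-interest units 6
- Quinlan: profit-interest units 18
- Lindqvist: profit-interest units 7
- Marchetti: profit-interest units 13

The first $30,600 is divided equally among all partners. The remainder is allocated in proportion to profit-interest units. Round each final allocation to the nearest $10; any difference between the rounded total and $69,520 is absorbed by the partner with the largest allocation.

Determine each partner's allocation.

Kowalski: $11,930; Becker: $7,150; Delacroix: $9,200; Quinlan: $17,380; Lindqvist: $9,880; Marchetti: $13,980

Equal tier: $30,600 ÷ 6 = $5,100 apiece.
Remainder $38,920 by profit-interest units (total 57): Kowalski 6,828.07 → $6,830; Becker 2,048.42 → $2,050; Delacroix 4,096.84 → $4,100; Quinlan 12,290.53 → $12,290; Lindqvist 4,779.65 → $4,780; Marchetti 8,876.49 → $8,880.
Rounding difference −$10 on remainder applied to Quinlan.
Totals: Kowalski $5,100 + $6,830 = $11,930; Becker $5,100 + $2,050 = $7,150; Delacroix $5,100 + $4,100 = $9,200; Quinlan $5,100 + $12,280 = $17,380; Lindqvist $5,100 + $4,780 = $9,880; Marchetti $5,100 + $8,880 = $13,980.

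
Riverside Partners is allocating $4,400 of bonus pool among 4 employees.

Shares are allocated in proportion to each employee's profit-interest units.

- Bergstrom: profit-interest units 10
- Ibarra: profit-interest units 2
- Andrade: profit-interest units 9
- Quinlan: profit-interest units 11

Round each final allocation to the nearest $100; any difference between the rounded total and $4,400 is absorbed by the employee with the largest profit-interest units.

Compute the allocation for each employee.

Bergstrom: $1,400 | Ibarra: $300 | Andrade: $1,200 | Quinlan: $1,500

Profit-interest units total: 10 + 2 + 9 + 11 = 32.
Pro-rata amounts: Bergstrom 1,375.00; Ibarra 275.00; Andrade 1,237.50; Quinlan 1,512.50.
At nearest $100: Bergstrom $1,400; Ibarra $300; Andrade $1,200; Quinlan $1,500. Sum = $4,400.
Rounded total matches; no reconciliation needed.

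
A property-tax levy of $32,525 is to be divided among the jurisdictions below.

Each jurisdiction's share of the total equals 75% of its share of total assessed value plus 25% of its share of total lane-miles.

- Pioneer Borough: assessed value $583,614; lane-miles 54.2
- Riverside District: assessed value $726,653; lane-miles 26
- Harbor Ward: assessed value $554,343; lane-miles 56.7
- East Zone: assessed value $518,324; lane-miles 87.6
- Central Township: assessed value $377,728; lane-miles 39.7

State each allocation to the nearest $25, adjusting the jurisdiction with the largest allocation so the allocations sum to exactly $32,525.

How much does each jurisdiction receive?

Totals — assessed value 2,760,662, lane-miles 264.2.
Combined weights (75% assessed value + 25% lane-miles): Pioneer Borough 0.2098; Riverside District 0.2220; Harbor Ward 0.2043; East Zone 0.2237; Central Township 0.1402.
Pro-rata amounts: Pioneer Borough 6,825.03; Riverside District 7,221.05; Harbor Ward 6,643.33; East Zone 7,276.07; Central Township 4,559.52.
At nearest $25: Pioneer Borough $6,825; Riverside District $7,225; Harbor Ward $6,650; East Zone $7,275; Central Township $4,550. Sum = $32,525.
Rounded total matches; no reconciliation needed.

Pioneer Borough: $6,825; Riverside District: $7,225; Harbor Ward: $6,650; East Zone: $7,275; Central Township: $4,550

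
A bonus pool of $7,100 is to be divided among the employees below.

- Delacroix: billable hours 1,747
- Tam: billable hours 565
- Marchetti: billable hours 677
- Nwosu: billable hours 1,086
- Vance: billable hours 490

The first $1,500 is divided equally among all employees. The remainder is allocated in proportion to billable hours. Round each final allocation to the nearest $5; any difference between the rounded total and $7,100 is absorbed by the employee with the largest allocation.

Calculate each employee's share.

$1,500 shared equally gives $300 per employee.
Remainder $5,600 by billable hours (total 4,565): Delacroix 2,143.09 → $2,145; Tam 693.10 → $695; Marchetti 830.49 → $830; Nwosu 1,332.22 → $1,330; Vance 601.10 → $600.
Totals: Delacroix $300 + $2,145 = $2,445; Tam $300 + $695 = $995; Marchetti $300 + $830 = $1,130; Nwosu $300 + $1,330 = $1,630; Vance $300 + $600 = $900.

Delacroix: $2,445 | Tam: $995 | Marchetti: $1,130 | Nwosu: $1,630 | Vance: $900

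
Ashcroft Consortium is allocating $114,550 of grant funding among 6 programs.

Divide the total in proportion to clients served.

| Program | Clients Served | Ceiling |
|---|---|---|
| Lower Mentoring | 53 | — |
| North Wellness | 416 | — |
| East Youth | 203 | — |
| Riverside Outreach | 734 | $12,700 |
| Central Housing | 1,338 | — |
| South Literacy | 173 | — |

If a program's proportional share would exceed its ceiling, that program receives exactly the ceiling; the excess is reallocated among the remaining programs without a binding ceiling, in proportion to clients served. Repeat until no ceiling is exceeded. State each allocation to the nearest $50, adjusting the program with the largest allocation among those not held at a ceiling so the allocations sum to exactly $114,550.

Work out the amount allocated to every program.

Sum of clients served: 2,917.
Pro-rata shares before constraints: Lower Mentoring 2,081.30; North Wellness 16,336.24; East Youth 7,971.77; Riverside Outreach 28,824.03; Central Housing 52,542.99; South Literacy 6,793.68.
Cap binds for Riverside Outreach ($12,700); residual $101,850 reallocated over remaining clients served 2,183.
Redistributed shares: Lower Mentoring 2,472.77 → $2,450; North Wellness 19,408.89 → $19,400; East Youth 9,471.16 → $9,450; Central Housing 62,425.70 → $62,450; South Literacy 8,071.48 → $8,050.
Rounding difference +$50 applied to Central Housing → $62,500.

Lower Mentoring: $2,450; North Wellness: $19,400; East Youth: $9,450; Riverside Outreach: $12,700; Central Housing: $62,500; South Literacy: $8,050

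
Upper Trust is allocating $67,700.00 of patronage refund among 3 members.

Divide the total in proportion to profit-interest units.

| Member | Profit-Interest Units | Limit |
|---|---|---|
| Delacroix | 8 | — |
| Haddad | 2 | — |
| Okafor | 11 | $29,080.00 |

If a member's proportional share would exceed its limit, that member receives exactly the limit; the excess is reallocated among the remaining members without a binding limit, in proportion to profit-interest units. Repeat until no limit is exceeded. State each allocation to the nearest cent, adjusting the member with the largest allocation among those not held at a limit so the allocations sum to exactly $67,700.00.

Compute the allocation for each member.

Total profit-interest units = 21.
Unconstrained shares: Delacroix 25,790.4762; Haddad 6,447.6190; Okafor 35,461.9048.
Capped: Okafor ($29,080.00); remaining pool $38,620.00 reallocated over remaining profit-interest units 10.
Redistributed shares: Delacroix 30,896.0000 → $30,896.00; Haddad 7,724.0000 → $7,724.00.

Delacroix: $30,896.00 · Haddad: $7,724.00 · Okafor: $29,080.00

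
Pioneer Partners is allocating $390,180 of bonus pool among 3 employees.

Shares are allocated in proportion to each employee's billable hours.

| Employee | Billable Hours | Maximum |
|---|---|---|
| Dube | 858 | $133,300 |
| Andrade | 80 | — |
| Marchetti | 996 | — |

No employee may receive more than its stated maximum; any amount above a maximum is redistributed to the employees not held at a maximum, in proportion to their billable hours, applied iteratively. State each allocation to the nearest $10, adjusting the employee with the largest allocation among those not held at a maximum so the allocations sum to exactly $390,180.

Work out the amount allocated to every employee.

Dube: $133,300; Andrade: $19,100; Marchetti: $237,780

Total billable hours = 1,934.
Unconstrained shares: Dube 173,099.50; Andrade 16,139.81; Marchetti 200,940.68.
Held at cap: Dube ($133,300); residual $256,880 reallocated over remaining billable hours 1,076.
Remaining shares: Andrade 19,098.88 → $19,100; Marchetti 237,781.12 → $237,780.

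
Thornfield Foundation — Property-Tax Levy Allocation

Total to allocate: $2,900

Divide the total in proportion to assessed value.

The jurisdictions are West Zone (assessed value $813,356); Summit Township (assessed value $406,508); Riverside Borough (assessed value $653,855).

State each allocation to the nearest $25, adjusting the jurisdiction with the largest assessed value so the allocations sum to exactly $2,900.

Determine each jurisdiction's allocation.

Sum of assessed value: 1,873,719.
Unrounded shares: West Zone 813,356/1,873,719 × $2,900 = 1,258.85; Summit Township 406,508/1,873,719 × $2,900 = 629.16; Riverside Borough 653,855/1,873,719 × $2,900 = 1,011.99.
Rounded to nearest $25: West Zone $1,250; Summit Township $625; Riverside Borough $1,000. Sum = $2,875.
Difference $2,900 − $2,875 = +$25 applied to largest assessed value (West Zone): West Zone becomes $1,275.

West Zone: $1,275 · Summit Township: $625 · Riverside Borough: $1,000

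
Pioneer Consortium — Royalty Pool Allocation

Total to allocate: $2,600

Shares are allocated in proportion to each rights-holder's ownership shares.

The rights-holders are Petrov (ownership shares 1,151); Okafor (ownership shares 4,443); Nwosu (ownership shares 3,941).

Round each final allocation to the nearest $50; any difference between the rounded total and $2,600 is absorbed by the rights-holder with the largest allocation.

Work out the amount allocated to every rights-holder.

Combined ownership shares = 9,535.
Proportional shares: Petrov 1,151/9,535 × $2,600 = 313.85; Okafor 4,443/9,535 × $2,600 = 1,211.52; Nwosu 3,941/9,535 × $2,600 = 1,074.63.
At nearest $50: Petrov $300; Okafor $1,200; Nwosu $1,050. Sum = $2,550.
Difference $2,600 − $2,550 = +$50 applied to largest allocation (Okafor): Okafor becomes $1,250.

Petrov: $300 · Okafor: $1,250 · Nwosu: $1,050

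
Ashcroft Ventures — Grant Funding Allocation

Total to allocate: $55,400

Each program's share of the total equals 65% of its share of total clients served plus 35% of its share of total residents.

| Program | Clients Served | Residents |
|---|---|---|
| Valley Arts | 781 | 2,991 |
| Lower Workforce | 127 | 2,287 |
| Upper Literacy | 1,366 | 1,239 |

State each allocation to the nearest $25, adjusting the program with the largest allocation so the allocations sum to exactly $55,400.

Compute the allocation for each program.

Valley Arts: $21,275 | Lower Workforce: $8,825 | Upper Literacy: $25,300

Totals — clients served 2,274, residents 6,517.
Combined weights (65% clients served + 35% residents): Valley Arts 0.3839; Lower Workforce 0.1591; Upper Literacy 0.4570.
Raw shares: Valley Arts 21,266.66; Lower Workforce 8,815.61; Upper Literacy 25,317.73.
After rounding ($25): Valley Arts $21,275; Lower Workforce $8,825; Upper Literacy $25,325. Sum = $55,425.
Difference $55,400 − $55,425 = −$25 applied to largest allocation (Upper Literacy): Upper Literacy becomes $25,300.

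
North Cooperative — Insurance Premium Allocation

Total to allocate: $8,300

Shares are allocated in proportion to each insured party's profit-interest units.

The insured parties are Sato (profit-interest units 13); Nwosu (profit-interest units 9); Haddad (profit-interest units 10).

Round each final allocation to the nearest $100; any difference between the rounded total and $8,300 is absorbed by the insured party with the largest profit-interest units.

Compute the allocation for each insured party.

Sato: $3,400; Nwosu: $2,300; Haddad: $2,600

Sum of profit-interest units: 13 + 9 + 10 = 32.
Proportional shares: Sato 3,371.88; Nwosu 2,334.38; Haddad 2,593.75.
At nearest $100: Sato $3,400; Nwosu $2,300; Haddad $2,600. Sum = $8,300.
No rounding difference to absorb.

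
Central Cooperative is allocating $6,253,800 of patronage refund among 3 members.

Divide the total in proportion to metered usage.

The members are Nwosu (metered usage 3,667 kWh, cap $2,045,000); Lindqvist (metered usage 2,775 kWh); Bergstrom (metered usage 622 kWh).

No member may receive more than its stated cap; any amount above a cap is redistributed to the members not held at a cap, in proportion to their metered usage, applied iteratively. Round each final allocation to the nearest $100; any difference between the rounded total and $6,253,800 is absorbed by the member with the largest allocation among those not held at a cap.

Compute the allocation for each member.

Combined metered usage = 7,064.
Unconstrained shares: Nwosu 3,246,416.28; Lindqvist 2,456,723.53; Bergstrom 550,660.19.
Capped: Nwosu ($2,045,000); remaining pool $4,208,800 reallocated over remaining metered usage 3,397.
Redistributed shares: Lindqvist 3,438,157.20 → $3,438,200; Bergstrom 770,642.80 → $770,600.

Nwosu: $2,045,000 · Lindqvist: $3,438,200 · Bergstrom: $770,600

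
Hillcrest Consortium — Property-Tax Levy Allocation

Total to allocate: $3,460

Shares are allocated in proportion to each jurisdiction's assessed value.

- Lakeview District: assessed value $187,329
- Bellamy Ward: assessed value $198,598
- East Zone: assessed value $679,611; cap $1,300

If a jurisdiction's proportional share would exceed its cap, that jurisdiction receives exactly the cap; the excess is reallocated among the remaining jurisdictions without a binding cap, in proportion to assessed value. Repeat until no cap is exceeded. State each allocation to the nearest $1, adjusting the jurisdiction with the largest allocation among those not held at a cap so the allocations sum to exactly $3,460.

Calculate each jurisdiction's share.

Sum of assessed value: 1,065,538.
Unconstrained shares: Lakeview District 608.29; Bellamy Ward 644.88; East Zone 2,206.82.
Cap binds for East Zone ($1,300); residual $2,160 reallocated over remaining assessed value 385,927.
Remaining shares: Lakeview District 1,048.46 → $1,048; Bellamy Ward 1,111.54 → $1,112.

Lakeview District: $1,048; Bellamy Ward: $1,112; East Zone: $1,300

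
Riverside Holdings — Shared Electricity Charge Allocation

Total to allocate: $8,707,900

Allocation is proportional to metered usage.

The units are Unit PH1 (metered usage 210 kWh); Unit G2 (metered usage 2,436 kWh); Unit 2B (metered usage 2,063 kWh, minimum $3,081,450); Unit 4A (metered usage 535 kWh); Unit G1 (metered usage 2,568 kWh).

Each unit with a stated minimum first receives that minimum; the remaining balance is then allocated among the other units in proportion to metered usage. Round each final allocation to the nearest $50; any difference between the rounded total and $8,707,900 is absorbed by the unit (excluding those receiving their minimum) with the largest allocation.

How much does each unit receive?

Unit PH1: $205,500 | Unit G2: $2,384,050 | Unit 2B: $3,081,450 | Unit 4A: $523,600 | Unit G1: $2,513,300

Minimums first: Unit 2B $3,081,450. Balance $5,626,450.
Balance split over remaining metered usage 5,749: Unit PH1 205,523.48 → $205,500; Unit G2 2,384,072.40 → $2,384,050; Unit 4A 523,595.54 → $523,600; Unit G1 2,513,258.58 → $2,513,250.
Rounding difference +$50 applied to Unit G1 → $2,513,300.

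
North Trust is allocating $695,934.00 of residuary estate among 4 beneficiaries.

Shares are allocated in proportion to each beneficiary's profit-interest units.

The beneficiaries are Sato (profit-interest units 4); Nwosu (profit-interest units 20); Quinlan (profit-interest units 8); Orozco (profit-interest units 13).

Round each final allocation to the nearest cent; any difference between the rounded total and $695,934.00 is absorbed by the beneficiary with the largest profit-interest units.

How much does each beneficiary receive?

Sato: $61,860.80 · Nwosu: $309,304.00 · Quinlan: $123,721.60 · Orozco: $201,047.60

Profit-interest units total: 4 + 20 + 8 + 13 = 45.
Proportional shares: Sato 61,860.8000; Nwosu 309,304.0000; Quinlan 123,721.6000; Orozco 201,047.6000.
After rounding (cent): Sato $61,860.80; Nwosu $309,304.00; Quinlan $123,721.60; Orozco $201,047.60. Sum = $695,934.00.
No rounding difference to absorb.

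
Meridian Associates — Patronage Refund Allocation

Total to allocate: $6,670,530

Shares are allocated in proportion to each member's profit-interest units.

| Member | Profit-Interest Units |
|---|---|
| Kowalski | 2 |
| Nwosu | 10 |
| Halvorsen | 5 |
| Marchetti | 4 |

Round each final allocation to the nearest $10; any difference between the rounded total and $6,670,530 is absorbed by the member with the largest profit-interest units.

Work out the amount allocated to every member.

Kowalski: $635,290; Nwosu: $3,176,440; Halvorsen: $1,588,220; Marchetti: $1,270,580

Combined profit-interest units = 2 + 10 + 5 + 4 = 21.
Raw shares: Kowalski 635,288.57; Nwosu 3,176,442.86; Halvorsen 1,588,221.43; Marchetti 1,270,577.14.
At nearest $10: Kowalski $635,290; Nwosu $3,176,440; Halvorsen $1,588,220; Marchetti $1,270,580. Sum = $6,670,530.
Rounded total matches; no reconciliation needed.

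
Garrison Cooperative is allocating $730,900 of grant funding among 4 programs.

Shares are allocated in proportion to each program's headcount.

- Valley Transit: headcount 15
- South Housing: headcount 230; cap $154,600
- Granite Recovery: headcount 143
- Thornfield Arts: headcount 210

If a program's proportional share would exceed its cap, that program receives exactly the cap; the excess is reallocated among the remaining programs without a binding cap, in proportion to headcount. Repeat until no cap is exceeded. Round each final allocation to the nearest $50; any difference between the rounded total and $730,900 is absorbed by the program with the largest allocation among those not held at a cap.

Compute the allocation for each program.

Valley Transit: $23,500 · South Housing: $154,600 · Granite Recovery: $223,950 · Thornfield Arts: $328,850

Combined headcount = 598.
Proportional shares (ignoring caps): Valley Transit 18,333.61; South Housing 281,115.38; Granite Recovery 174,780.43; Thornfield Arts 256,670.57.
Held at cap: South Housing ($154,600); balance $576,300 reallocated over remaining headcount 368.
Shares after redistribution: Valley Transit 23,490.49 → $23,500; Granite Recovery 223,942.66 → $223,950; Thornfield Arts 328,866.85 → $328,850.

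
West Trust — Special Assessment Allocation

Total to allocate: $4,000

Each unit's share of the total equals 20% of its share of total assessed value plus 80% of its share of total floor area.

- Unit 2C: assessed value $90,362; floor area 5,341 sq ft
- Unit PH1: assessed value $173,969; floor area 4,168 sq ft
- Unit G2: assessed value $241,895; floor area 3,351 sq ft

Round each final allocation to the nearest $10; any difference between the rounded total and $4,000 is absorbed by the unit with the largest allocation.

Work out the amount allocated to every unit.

Unit 2C: $1,470 · Unit PH1: $1,310 · Unit G2: $1,220

Totals — assessed value 506,226, floor area 12,860.
Composite weights (20% assessed value + 80% floor area): Unit 2C 0.3680; Unit PH1 0.3280; Unit G2 0.3040.
Raw shares: Unit 2C 1,471.82; Unit PH1 1,312.07; Unit G2 1,216.11.
Rounded to nearest $10: Unit 2C $1,470; Unit PH1 $1,310; Unit G2 $1,220. Sum = $4,000.
Sum already equals the total — no adjustment.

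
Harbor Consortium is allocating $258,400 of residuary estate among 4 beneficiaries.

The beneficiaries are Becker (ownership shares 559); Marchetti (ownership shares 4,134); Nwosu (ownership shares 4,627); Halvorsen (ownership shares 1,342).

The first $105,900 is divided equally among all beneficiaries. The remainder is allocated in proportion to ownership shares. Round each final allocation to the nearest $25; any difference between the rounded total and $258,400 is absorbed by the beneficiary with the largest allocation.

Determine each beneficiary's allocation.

Becker: $34,475 · Marchetti: $85,600 · Nwosu: $92,650 · Halvorsen: $45,675

$105,900 shared equally gives $26,475 per beneficiary.
Remainder $152,500 by ownership shares (total 10,662): Becker 7,995.45 → $8,000; Marchetti 59,129.15 → $59,125; Nwosu 66,180.59 → $66,175; Halvorsen 19,194.80 → $19,200.
Totals: Becker $26,475 + $8,000 = $34,475; Marchetti $26,475 + $59,125 = $85,600; Nwosu $26,475 + $66,175 = $92,650; Halvorsen $26,475 + $19,200 = $45,675.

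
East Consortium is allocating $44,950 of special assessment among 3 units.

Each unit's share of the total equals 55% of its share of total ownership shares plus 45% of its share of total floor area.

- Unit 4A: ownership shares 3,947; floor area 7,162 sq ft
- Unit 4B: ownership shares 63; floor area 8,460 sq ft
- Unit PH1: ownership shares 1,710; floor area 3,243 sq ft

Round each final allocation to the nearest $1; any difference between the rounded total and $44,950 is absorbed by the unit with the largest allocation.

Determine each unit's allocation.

Ownership shares total 5,720; floor area total 18,865.
Blended shares (55% ownership shares + 45% floor area): Unit 4A 0.5504; Unit 4B 0.2079; Unit PH1 0.2418.
Raw shares: Unit 4A 24,738.66; Unit 4B 9,343.31; Unit PH1 10,868.04.
At nearest $1: Unit 4A $24,739; Unit 4B $9,343; Unit PH1 $10,868. Sum = $44,950.
No rounding difference to absorb.

Unit 4A: $24,739; Unit 4B: $9,343; Unit PH1: $10,868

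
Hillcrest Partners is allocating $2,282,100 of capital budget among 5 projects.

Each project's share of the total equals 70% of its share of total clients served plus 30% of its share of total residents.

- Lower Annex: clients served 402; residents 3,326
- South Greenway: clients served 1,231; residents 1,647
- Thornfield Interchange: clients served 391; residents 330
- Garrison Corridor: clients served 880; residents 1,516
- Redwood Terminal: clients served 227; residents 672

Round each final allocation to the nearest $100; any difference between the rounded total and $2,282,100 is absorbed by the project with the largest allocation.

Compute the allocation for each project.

Lower Annex: $509,100 | South Greenway: $778,600 | Thornfield Interchange: $229,700 | Garrison Corridor: $587,500 | Redwood Terminal: $177,200

Totals — clients served 3,131, residents 7,491.
Blended shares (70% clients served + 30% residents): Lower Annex 0.2231; South Greenway 0.3412; Thornfield Interchange 0.1006; Garrison Corridor 0.2575; Redwood Terminal 0.0777.
Pro-rata amounts: Lower Annex 509,080.09; South Greenway 778,594.87; Thornfield Interchange 229,652.33; Garrison Corridor 587,538.31; Redwood Terminal 177,234.40.
After rounding ($100): Lower Annex $509,100; South Greenway $778,600; Thornfield Interchange $229,700; Garrison Corridor $587,500; Redwood Terminal $177,200. Sum = $2,282,100.
Rounded total matches; no reconciliation needed.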